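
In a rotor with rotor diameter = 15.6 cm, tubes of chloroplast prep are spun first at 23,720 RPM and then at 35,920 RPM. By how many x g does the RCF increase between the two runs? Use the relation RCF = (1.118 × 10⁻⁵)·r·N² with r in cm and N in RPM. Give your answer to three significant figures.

r = 15.6 / 2 = 7.8 cm
RCF₁ = 1.118 × 10⁻⁵ × 7.8 × (23720)² = 1.118 × 10⁻⁵ × 7.8 × 562,638,400 ≈ 49,064.3 × g
RCF₂ = 1.118 × 10⁻⁵ × 7.8 × (35920)² = 1.118 × 10⁻⁵ × 7.8 × 1,290,246,400 ≈ 112,514.6 × g
Increase = 112,514.6 − 49,064.3 = 63,450.3

63500 x g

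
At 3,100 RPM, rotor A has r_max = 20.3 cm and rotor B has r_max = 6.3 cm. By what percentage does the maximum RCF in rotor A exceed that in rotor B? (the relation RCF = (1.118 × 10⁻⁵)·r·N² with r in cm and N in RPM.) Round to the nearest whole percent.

At equal RPM, RCF scales linearly with r: ratio = 20.3 / 6.3 = 3.2222.
So rotor A delivers 222.2% more g-force.

222%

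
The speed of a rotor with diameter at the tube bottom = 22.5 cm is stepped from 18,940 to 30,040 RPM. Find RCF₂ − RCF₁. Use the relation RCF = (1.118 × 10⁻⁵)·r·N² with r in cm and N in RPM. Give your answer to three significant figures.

≈ 68400 × g

r = 22.5 / 2 = 11.25 cm
RCF₁ = 1.118 × 10⁻⁵ × 11.25 × (18940)² = 1.118 × 10⁻⁵ × 11.25 × 358,723,600 ≈ 45,118.5 × g
RCF₂ = 1.118 × 10⁻⁵ × 11.25 × (30040)² = 1.118 × 10⁻⁵ × 11.25 × 902,401,600 ≈ 113,499.6 × g
Increase = 113,499.6 − 45,118.5 = 68,381.1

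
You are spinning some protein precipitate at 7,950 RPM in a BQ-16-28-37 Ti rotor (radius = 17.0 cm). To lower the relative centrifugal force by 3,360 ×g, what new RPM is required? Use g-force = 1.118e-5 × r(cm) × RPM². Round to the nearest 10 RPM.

≈ 6750 RPM

Current RCF = 1.118 × 10⁻⁵ × 17 × (7950)² = 1.118 × 10⁻⁵ × 17 × 63,202,500 ≈ 12,012.3 × g
Target RCF = 12,012.3 − 3,360 = 8,652.3 × g
N² = 8,652.3 / (19.006 × 10⁻⁵) = 45,524,045
N ≈ √45,524,045 ≈ 6,747.2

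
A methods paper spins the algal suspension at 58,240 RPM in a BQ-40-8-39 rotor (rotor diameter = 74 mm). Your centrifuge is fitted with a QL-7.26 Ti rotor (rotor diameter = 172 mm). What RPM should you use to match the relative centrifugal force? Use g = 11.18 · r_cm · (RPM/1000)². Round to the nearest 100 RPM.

≈ 38200 RPM

Original rotor: r = 74 mm / 2 = 37 mm = 3.7 cm
RCF_original = 11.18 × 3.7 × (58.24)² = 11.18 × 3.7 × 3,391.8976 ≈ 140,309.2 × g
Your rotor: r = 172 mm / 2 = 86 mm = 8.6 cm
140,309.2 = 11.18 × 8.6 × (N/1000)²
(N/1000)² = 140,309.2 / 96.148 = 1459.304
N = 1000 × √1459.304 ≈ 38,200.8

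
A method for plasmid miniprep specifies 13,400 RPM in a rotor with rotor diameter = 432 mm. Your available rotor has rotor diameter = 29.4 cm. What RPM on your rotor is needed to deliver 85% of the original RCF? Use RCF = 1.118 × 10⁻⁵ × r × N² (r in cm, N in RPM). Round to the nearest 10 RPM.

Original rotor: r = 432 mm / 2 = 216 mm = 21.6 cm
RCF_original = 1.118 × 10⁻⁵ × 21.6 × (13400)² = 1.118 × 10⁻⁵ × 21.6 × 179,560,000 ≈ 43,361.6 × g
Target RCF = 0.85 × 43,361.6 ≈ 36,857.4 × g
Your rotor: r = 29.4 / 2 = 14.7 cm
36,857.4 = 1.118 × 10⁻⁵ × 14.7 × N²
N² = 36,857.4 / (16.4346 × 10⁻⁵) = 224,267,095
N ≈ √224,267,095 ≈ 14,975.5

14980 RPM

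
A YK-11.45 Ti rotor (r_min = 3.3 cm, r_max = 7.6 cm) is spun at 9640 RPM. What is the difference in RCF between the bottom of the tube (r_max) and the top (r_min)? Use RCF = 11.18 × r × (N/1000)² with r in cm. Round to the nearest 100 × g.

4500 × g

RCF_max = 11.18 × 7.6 × (9.64)² = 11.18 × 7.6 × 92.9296 ≈ 7,896 × g
RCF_min = 11.18 × 3.3 × (9.64)² = 11.18 × 3.3 × 92.9296 ≈ 3,428.5 × g
ΔRCF = 7,896 − 3,428.5 = 4,467.5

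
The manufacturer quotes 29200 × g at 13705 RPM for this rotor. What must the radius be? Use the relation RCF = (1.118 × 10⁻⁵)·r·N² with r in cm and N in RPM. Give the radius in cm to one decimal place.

13.9 cm

RCF = 1.118 × 10⁻⁵ × r × N²
29200 = 1.118 × 10⁻⁵ × r × (13705)²
r = 29200 / (1.118 × 10⁻⁵ × 187,827,025) = 29200 / 2099.906 ≈ 13.905 cm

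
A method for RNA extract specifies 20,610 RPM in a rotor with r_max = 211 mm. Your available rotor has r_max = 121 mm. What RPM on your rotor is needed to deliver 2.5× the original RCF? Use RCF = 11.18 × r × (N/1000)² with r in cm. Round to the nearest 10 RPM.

43030 RPM

Original rotor: r = 211 mm = 21.1 cm
RCF = 11.18 × r × (N/1000)²
RCF_original = 11.18 × 21.1 × (20.61)² = 11.18 × 21.1 × 424.7721 ≈ 100,202.9 × g
Target RCF = 2.5 × 100,202.9 ≈ 250,507.2 × g
Your rotor: r = 121 mm = 12.1 cm
250,507.2 = 11.18 × 12.1 × (N/1000)²
(N/1000)² = 250,507.2 / 135.278 = 1851.796
N = 1000 × √1851.796 ≈ 43,032.5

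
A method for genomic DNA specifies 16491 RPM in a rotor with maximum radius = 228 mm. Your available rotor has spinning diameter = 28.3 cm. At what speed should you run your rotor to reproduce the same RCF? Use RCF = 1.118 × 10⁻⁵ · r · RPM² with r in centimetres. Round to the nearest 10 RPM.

≈ 20930 RPM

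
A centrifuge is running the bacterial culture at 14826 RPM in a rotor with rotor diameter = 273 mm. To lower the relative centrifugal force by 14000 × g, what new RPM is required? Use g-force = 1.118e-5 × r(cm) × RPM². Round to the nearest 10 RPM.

≈ 11320 RPM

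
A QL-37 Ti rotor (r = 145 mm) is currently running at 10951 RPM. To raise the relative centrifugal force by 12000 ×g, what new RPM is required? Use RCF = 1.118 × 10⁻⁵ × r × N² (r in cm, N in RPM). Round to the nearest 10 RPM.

N₂ ≈ 13930 RPM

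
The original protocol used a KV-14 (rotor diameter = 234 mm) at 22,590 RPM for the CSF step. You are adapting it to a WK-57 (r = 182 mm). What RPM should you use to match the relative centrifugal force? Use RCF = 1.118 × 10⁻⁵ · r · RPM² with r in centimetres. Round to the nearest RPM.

Original rotor: r = 234 mm / 2 = 117 mm = 11.7 cm
RCF_original = 1.118 × 10⁻⁵ × 11.7 × (22590)² = 1.118 × 10⁻⁵ × 11.7 × 510,308,100 ≈ 66,751.4 × g
Your rotor: r = 182 mm = 18.2 cm
66,751.4 = 1.118 × 10⁻⁵ × 18.2 × N²
N² = 66,751.4 / (20.3476 × 10⁻⁵) = 328,055,397
N ≈ √328,055,397 ≈ 18,112.3

≈ 18112 RPM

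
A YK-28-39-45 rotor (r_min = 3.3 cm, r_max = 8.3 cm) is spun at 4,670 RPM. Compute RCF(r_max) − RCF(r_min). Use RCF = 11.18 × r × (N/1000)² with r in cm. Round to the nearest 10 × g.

RCF_max = 11.18 × 8.3 × (4.67)² = 11.18 × 8.3 × 21.8089 ≈ 2,023.7 × g
RCF_min = 11.18 × 3.3 × (4.67)² = 11.18 × 3.3 × 21.8089 ≈ 804.6 × g
ΔRCF = 2,023.7 − 804.6 = 1,219.1

≈ 1220 g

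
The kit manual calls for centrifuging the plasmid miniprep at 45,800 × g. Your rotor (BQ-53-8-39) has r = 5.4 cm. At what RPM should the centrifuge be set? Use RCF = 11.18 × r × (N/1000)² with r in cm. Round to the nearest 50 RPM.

27550 RPM

RCF = 11.18 × r × (N/1000)²
45,800 = 11.18 × 5.4 × (N/1000)²
(N/1000)² = 45,800 / 60.372 = 758.6298
N = 1000 × √758.6298 ≈ 27,543.2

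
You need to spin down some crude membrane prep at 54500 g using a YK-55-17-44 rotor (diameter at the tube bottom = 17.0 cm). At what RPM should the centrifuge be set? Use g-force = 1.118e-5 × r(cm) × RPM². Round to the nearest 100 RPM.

r = 17.0 / 2 = 8.5 cm
RCF = 1.118 × 10⁻⁵ × r × N²
54,500 = 1.118 × 10⁻⁵ × 8.5 × N²
N² = 54,500 / (9.503 × 10⁻⁵) = 573,503,104
N ≈ √573,503,104 ≈ 23,947.9

≈ 23900 RPM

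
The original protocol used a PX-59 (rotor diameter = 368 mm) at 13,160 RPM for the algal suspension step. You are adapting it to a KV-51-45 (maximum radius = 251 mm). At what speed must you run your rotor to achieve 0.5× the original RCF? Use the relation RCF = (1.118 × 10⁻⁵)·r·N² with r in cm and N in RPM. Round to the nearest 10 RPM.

≈ 7970 RPM

Original rotor: r = 368 mm / 2 = 184 mm = 18.4 cm
RCF_original = 1.118 × 10⁻⁵ × 18.4 × (13160)² = 1.118 × 10⁻⁵ × 18.4 × 173,185,600 ≈ 35,626.4 × g
Target RCF = 0.5 × 35,626.4 ≈ 17,813.2 × g
Your rotor: r = 251 mm = 25.1 cm
17,813.2 = 1.118 × 10⁻⁵ × 25.1 × N²
N² = 17,813.2 / (28.0618 × 10⁻⁵) = 63,478,465
N ≈ √63,478,465 ≈ 7,967.3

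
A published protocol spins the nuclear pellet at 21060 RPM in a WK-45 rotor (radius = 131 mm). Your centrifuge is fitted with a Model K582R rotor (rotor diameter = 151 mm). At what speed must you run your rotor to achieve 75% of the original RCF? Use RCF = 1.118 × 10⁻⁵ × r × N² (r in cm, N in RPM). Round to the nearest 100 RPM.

≈ 24000 RPM

Original rotor: r = 131 mm = 13.1 cm
RCF_original = 1.118 × 10⁻⁵ × 13.1 × (21060)² = 1.118 × 10⁻⁵ × 13.1 × 443,523,600 ≈ 64,957.6 × g
Target RCF = 0.75 × 64,957.6 ≈ 48,718.2 × g
Your rotor: r = 151 mm / 2 = 75.5 mm = 7.55 cm
48,718.2 = 1.118 × 10⁻⁵ × 7.55 × N²
N² = 48,718.2 / (8.4409 × 10⁻⁵) = 577,168,311
N ≈ √577,168,311 ≈ 24,024.3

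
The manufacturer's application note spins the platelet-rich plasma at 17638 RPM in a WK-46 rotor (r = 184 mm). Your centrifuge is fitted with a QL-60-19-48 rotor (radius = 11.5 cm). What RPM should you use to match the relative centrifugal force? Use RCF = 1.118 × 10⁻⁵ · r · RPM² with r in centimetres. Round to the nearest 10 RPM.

Original rotor: r = 184 mm = 18.4 cm
RCF_original = 1.118 × 10⁻⁵ × 18.4 × (17638)² = 1.118 × 10⁻⁵ × 18.4 × 311,099,044 ≈ 63,996.8 × g
63,996.8 = 1.118 × 10⁻⁵ × 11.5 × N²
N² = 63,996.8 / (12.857 × 10⁻⁵) = 497,758,420
N ≈ √497,758,420 ≈ 22,310.5

≈ 22310 RPM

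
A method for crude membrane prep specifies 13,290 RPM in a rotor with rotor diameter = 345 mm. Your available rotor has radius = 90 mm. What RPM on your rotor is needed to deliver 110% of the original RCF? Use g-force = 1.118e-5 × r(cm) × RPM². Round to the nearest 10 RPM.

Original rotor: r = 345 mm / 2 = 172.5 mm = 17.25 cm
RCF_original = 1.118 × 10⁻⁵ × 17.25 × (13290)² = 1.118 × 10⁻⁵ × 17.25 × 176,624,100 ≈ 34,062.8 × g
Target RCF = 1.1 × 34,062.8 ≈ 37,469.1 × g
Your rotor: r = 90 mm = 9.0 cm
37,469.1 = 1.118 × 10⁻⁵ × 9 × N²
N² = 37,469.1 / (10.062 × 10⁻⁵) = 372,382,230
N ≈ √372,382,230 ≈ 19,297.2

19300 RPM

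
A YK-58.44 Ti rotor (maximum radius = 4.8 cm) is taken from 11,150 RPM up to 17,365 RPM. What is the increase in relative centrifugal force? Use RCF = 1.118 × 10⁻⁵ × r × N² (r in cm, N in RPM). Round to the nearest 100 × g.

≈ 9500 g

RCF₁ = 1.118 × 10⁻⁵ × 4.8 × (11150)² = 1.118 × 10⁻⁵ × 4.8 × 124,322,500 ≈ 6,671.6 × g
RCF₂ = 1.118 × 10⁻⁵ × 4.8 × (17365)² = 1.118 × 10⁻⁵ × 4.8 × 301,543,225 ≈ 16,182 × g
Increase = 16,182 − 6,671.6 = 9,510.4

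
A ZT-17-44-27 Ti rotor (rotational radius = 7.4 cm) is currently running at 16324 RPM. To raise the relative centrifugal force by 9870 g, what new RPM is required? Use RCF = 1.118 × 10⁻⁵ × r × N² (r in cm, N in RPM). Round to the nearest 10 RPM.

Current RCF = 1.118 × 10⁻⁵ × 7.4 × (16324)² = 1.118 × 10⁻⁵ × 7.4 × 266,472,976 ≈ 22,045.8 × g
Target RCF = 22,045.8 + 9,870 = 31,915.8 × g
N² = 31,915.8 / (8.2732 × 10⁻⁵) = 385,773,340
N ≈ √385,773,340 ≈ 19,641.1

N₂ ≈ 19640 RPM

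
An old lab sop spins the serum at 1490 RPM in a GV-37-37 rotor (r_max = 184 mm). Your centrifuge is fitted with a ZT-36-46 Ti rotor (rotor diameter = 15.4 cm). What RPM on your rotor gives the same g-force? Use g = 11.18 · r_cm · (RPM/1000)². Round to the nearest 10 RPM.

≈ 2300 RPM

Original rotor: r = 184 mm = 18.4 cm
RCF = 11.18 × r × (N/1000)²
RCF_original = 11.18 × 18.4 × (1.49)² = 11.18 × 18.4 × 2.2201 ≈ 456.7 × g
Your rotor: r = 15.4 / 2 = 7.7 cm
456.7 = 11.18 × 7.7 × (N/1000)²
(N/1000)² = 456.7 / 86.086 = 5.30516
N = 1000 × √5.30516 ≈ 2,303.3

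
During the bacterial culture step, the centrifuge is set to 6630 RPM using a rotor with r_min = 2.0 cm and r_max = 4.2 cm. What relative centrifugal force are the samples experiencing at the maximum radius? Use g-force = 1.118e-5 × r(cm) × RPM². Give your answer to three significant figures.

≈ 2060 ×g

Use r_max = 4.2 cm.
RCF = 1.118 × 10⁻⁵ × 4.2 × (6630)² = 1.118 × 10⁻⁵ × 4.2 × 43,956,900 ≈ 2,064 × g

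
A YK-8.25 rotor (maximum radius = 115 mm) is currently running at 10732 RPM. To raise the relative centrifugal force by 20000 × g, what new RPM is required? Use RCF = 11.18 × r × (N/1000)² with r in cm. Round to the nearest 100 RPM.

r = 115 mm = 11.5 cm
Current RCF = 11.18 × 11.5 × (10.732)² = 11.18 × 11.5 × 115.175824 ≈ 14,808.2 × g
Target RCF = 14,808.2 + 20,000 = 34,808.2 × g
(N/1000)² = 34,808.2 / 128.57 = 270.7335
N = 1000 × √270.7335 ≈ 16,454.0

N₂ ≈ 16500 RPM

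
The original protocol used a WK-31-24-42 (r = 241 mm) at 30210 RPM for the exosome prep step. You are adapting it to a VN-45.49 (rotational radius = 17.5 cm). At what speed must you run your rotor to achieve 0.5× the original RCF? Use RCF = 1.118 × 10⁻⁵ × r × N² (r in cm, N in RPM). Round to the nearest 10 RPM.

Original rotor: r = 241 mm = 24.1 cm
RCF = 1.118 × 10⁻⁵ × r × N²
RCF_original = 1.118 × 10⁻⁵ × 24.1 × (30210)² = 1.118 × 10⁻⁵ × 24.1 × 912,644,100 ≈ 245,901 × g
Target RCF = 0.5 × 245,901 ≈ 122,950.5 × g
122,950.5 = 1.118 × 10⁻⁵ × 17.5 × N²
N² = 122,950.5 / (19.565 × 10⁻⁵) = 628,420,649
N ≈ √628,420,649 ≈ 25,068.3

≈ 25070 RPM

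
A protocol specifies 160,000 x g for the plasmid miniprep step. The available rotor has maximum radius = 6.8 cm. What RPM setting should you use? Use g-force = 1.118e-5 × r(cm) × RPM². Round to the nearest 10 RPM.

≈ 45880 RPM

160,000 = 1.118 × 10⁻⁵ × 6.8 × N²
N² = 160,000 / (7.6024 × 10⁻⁵) = 2,104,598,548
N ≈ √2,104,598,548 ≈ 45,875.9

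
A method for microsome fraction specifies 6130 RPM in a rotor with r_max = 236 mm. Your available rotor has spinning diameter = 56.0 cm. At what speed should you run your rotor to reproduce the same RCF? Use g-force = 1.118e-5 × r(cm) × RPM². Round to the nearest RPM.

Original rotor: r = 236 mm = 23.6 cm
RCF = 1.118 × 10⁻⁵ × r × N²
RCF_original = 1.118 × 10⁻⁵ × 23.6 × (6130)² = 1.118 × 10⁻⁵ × 23.6 × 37,576,900 ≈ 9,914.6 × g
Your rotor: r = 56.0 / 2 = 28 cm
9,914.6 = 1.118 × 10⁻⁵ × 28 × N²
N² = 9,914.6 / (31.304 × 10⁻⁵) = 31,671,991
N ≈ √31,671,991 ≈ 5,627.8

≈ 5628 RPM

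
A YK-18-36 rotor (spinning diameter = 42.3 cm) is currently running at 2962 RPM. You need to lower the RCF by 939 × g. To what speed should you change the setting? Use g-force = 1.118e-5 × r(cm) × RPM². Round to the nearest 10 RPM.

r = 42.3 / 2 = 21.15 cm
Current RCF = 1.118 × 10⁻⁵ × 21.15 × (2962)² = 1.118 × 10⁻⁵ × 21.15 × 8,773,444 ≈ 2,074.5 × g
Target RCF = 2,074.5 − 939 = 1,135.5 × g
N² = 1,135.5 / (23.6457 × 10⁻⁵) = 4,802,142
N ≈ √4,802,142 ≈ 2,191.4

2190 RPM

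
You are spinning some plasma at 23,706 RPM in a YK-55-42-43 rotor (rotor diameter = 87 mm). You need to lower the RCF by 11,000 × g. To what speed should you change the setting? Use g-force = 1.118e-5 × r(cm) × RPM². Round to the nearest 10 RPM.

r = 87 mm / 2 = 43.5 mm = 4.35 cm
Current RCF = 1.118 × 10⁻⁵ × 4.35 × (23706)² = 1.118 × 10⁻⁵ × 4.35 × 561,974,436 ≈ 27,330.5 × g
Target RCF = 27,330.5 − 11,000 = 16,330.5 × g
N² = 16,330.5 / (4.8633 × 10⁻⁵) = 335,790,513
N ≈ √335,790,513 ≈ 18,324.6

18320 RPM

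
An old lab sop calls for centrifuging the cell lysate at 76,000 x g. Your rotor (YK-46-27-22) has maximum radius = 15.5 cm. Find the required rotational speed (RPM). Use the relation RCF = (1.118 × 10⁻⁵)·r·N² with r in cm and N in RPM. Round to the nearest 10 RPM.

76,000 = 1.118 × 10⁻⁵ × 15.5 × N²
N² = 76,000 / (17.329 × 10⁻⁵) = 438,571,181
N ≈ √438,571,181 ≈ 20,942.1

≈ 20940 RPM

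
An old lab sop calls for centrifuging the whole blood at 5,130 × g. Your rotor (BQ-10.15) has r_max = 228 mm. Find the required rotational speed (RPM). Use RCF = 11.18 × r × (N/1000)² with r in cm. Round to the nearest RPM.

r = 228 mm = 22.8 cm
RCF = 11.18 × r × (N/1000)²
5,130 = 11.18 × 22.8 × (N/1000)²
(N/1000)² = 5,130 / 254.904 = 20.12522
N = 1000 × √20.12522 ≈ 4,486.1

4486 RPM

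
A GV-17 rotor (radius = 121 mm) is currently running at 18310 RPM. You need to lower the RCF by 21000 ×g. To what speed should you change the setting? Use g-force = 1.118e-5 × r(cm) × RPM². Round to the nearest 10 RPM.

13420 RPM

r = 121 mm = 12.1 cm
Current RCF = 1.118 × 10⁻⁵ × 12.1 × (18310)² = 1.118 × 10⁻⁵ × 12.1 × 335,256,100 ≈ 45,352.8 × g
Target RCF = 45,352.8 − 21,000 = 24,352.8 × g
N² = 24,352.8 / (13.5278 × 10⁻⁵) = 180,020,402
N ≈ √180,020,402 ≈ 13,417.2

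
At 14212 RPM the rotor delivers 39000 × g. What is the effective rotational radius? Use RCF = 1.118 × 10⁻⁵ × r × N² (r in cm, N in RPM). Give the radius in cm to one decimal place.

r ≈ 17.3 cm

RCF = 1.118 × 10⁻⁵ × r × N²
39000 = 1.118 × 10⁻⁵ × r × (14212)²
r = 39000 / (1.118 × 10⁻⁵ × 201,980,944) = 39000 / 2258.147 ≈ 17.271 cm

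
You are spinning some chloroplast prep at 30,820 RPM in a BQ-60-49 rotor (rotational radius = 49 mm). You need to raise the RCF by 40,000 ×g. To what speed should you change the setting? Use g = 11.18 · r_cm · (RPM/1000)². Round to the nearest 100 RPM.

r = 49 mm = 4.9 cm
Current RCF = 11.18 × 4.9 × (30.82)² = 11.18 × 4.9 × 949.8724 ≈ 52,035.9 × g
Target RCF = 52,035.9 + 40,000 = 92,035.9 × g
(N/1000)² = 92,035.9 / 54.782 = 1680.039
N = 1000 × √1680.039 ≈ 40,988.3

N₂ ≈ 41000 RPM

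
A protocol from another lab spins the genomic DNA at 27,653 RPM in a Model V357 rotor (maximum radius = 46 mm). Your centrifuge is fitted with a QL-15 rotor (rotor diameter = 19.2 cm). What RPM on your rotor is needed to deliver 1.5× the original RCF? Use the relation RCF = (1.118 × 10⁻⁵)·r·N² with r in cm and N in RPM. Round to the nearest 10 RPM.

≈ 23440 RPM

Original rotor: r = 46 mm = 4.6 cm
RCF = 1.118 × 10⁻⁵ × r × N²
RCF_original = 1.118 × 10⁻⁵ × 4.6 × (27653)² = 1.118 × 10⁻⁵ × 4.6 × 764,688,409 ≈ 39,326.4 × g
Target RCF = 1.5 × 39,326.4 ≈ 58,989.6 × g
Your rotor: r = 19.2 / 2 = 9.6 cm
58,989.6 = 1.118 × 10⁻⁵ × 9.6 × N²
N² = 58,989.6 / (10.7328 × 10⁻⁵) = 549,619,857
N ≈ √549,619,857 ≈ 23,444.0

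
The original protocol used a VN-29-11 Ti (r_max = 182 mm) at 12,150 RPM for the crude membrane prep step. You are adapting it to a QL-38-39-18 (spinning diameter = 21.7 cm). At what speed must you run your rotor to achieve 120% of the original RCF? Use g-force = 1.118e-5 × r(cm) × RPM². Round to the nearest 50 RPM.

≈ 17250 RPM

Original rotor: r = 182 mm = 18.2 cm
RCF_original = 1.118 × 10⁻⁵ × 18.2 × (12150)² = 1.118 × 10⁻⁵ × 18.2 × 147,622,500 ≈ 30,037.6 × g
Target RCF = 1.2 × 30,037.6 ≈ 36,045.1 × g
Your rotor: r = 21.7 / 2 = 10.85 cm
36,045.1 = 1.118 × 10⁻⁵ × 10.85 × N²
N² = 36,045.1 / (12.1303 × 10⁻⁵) = 297,149,287
N ≈ √297,149,287 ≈ 17,238.0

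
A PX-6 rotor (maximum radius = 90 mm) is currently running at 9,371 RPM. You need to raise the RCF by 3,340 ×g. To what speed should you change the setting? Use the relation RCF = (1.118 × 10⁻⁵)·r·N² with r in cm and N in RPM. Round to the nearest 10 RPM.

N₂ ≈ 11000 RPM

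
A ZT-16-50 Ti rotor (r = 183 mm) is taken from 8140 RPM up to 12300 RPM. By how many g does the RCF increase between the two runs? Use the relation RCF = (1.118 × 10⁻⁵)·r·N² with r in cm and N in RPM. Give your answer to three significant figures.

r = 183 mm = 18.3 cm
RCF₁ = 1.118 × 10⁻⁵ × 18.3 × (8140)² = 1.118 × 10⁻⁵ × 18.3 × 66,259,600 ≈ 13,556.3 × g
RCF₂ = 1.118 × 10⁻⁵ × 18.3 × (12300)² = 1.118 × 10⁻⁵ × 18.3 × 151,290,000 ≈ 30,953 × g
Increase = 30,953 − 13,556.3 = 17,396.7

≈ 17400 g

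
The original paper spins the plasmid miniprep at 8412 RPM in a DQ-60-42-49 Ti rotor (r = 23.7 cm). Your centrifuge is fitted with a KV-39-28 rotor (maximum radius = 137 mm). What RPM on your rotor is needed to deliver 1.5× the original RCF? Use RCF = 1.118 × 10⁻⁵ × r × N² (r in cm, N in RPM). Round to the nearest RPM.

13551 RPM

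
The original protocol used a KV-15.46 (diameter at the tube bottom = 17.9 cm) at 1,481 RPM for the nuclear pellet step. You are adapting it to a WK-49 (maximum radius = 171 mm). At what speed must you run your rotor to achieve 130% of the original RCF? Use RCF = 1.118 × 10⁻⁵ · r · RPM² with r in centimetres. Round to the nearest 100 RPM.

Original rotor: r = 17.9 / 2 = 8.95 cm
RCF_original = 1.118 × 10⁻⁵ × 8.95 × (1481)² = 1.118 × 10⁻⁵ × 8.95 × 2,193,361 ≈ 219.5 × g
Target RCF = 1.3 × 219.5 ≈ 285.4 × g
Your rotor: r = 171 mm = 17.1 cm
285.4 = 1.118 × 10⁻⁵ × 17.1 × N²
N² = 285.4 / (19.1178 × 10⁻⁵) = 1,492,850
N ≈ √1,492,850 ≈ 1,221.8

≈ 1200 RPM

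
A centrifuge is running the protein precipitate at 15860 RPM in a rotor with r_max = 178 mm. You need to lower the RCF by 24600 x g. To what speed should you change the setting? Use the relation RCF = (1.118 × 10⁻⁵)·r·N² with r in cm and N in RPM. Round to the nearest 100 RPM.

r = 178 mm = 17.8 cm
Current RCF = 1.118 × 10⁻⁵ × 17.8 × (15860)² = 1.118 × 10⁻⁵ × 17.8 × 251,539,600 ≈ 50,057.4 × g
Target RCF = 50,057.4 − 24,600 = 25,457.4 × g
N² = 25,457.4 / (19.9004 × 10⁻⁵) = 127,924,062
N ≈ √127,924,062 ≈ 11,310.4

N₂ ≈ 11300 RPM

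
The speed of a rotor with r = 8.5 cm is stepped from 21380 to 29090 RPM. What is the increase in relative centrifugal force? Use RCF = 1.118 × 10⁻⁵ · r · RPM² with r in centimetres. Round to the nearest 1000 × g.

37000 × g

RCF₁ = 1.118 × 10⁻⁵ × 8.5 × (21380)² = 1.118 × 10⁻⁵ × 8.5 × 457,104,400 ≈ 43,438.6 × g
RCF₂ = 1.118 × 10⁻⁵ × 8.5 × (29090)² = 1.118 × 10⁻⁵ × 8.5 × 846,228,100 ≈ 80,417.1 × g
Increase = 80,417.1 − 43,438.6 = 36,978.5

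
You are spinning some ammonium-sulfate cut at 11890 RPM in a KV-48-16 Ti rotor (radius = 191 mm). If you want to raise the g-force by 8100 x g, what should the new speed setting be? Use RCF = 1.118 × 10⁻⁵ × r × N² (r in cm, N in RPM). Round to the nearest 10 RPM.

r = 191 mm = 19.1 cm
Current RCF = 1.118 × 10⁻⁵ × 19.1 × (11890)² = 1.118 × 10⁻⁵ × 19.1 × 141,372,100 ≈ 30,188.3 × g
Target RCF = 30,188.3 + 8,100 = 38,288.3 × g
N² = 38,288.3 / (21.3538 × 10⁻⁵) = 179,304,386
N ≈ √179,304,386 ≈ 13,390.5

≈ 13390 RPM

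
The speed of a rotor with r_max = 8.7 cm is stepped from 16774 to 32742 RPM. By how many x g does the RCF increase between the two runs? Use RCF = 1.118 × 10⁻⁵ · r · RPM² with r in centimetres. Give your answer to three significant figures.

≈ 76900 x g

RCF₁ = 1.118 × 10⁻⁵ × 8.7 × (16774)² = 1.118 × 10⁻⁵ × 8.7 × 281,367,076 ≈ 27,367.5 × g
RCF₂ = 1.118 × 10⁻⁵ × 8.7 × (32742)² = 1.118 × 10⁻⁵ × 8.7 × 1,072,038,564 ≈ 104,272.9 × g
Increase = 104,272.9 − 27,367.5 = 76,905.4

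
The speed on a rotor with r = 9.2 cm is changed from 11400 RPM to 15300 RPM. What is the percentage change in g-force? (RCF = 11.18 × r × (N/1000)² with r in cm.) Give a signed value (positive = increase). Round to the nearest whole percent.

RCF ∝ N², so the ratio is (15300/11400)² = (1.342105)² = 1.8012.
Change = 1.8012 − 1 = +0.8012 → +80.1%.

+80%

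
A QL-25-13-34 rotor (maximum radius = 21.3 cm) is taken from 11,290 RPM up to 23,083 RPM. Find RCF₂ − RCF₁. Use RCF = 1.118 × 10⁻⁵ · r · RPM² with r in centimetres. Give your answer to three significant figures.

RCF₁ = 1.118 × 10⁻⁵ × 21.3 × (11290)² = 1.118 × 10⁻⁵ × 21.3 × 127,464,100 ≈ 30,353.5 × g
RCF₂ = 1.118 × 10⁻⁵ × 21.3 × (23083)² = 1.118 × 10⁻⁵ × 21.3 × 532,824,889 ≈ 126,883.7 × g
Increase = 126,883.7 − 30,353.5 = 96,530.2

≈ 96500 g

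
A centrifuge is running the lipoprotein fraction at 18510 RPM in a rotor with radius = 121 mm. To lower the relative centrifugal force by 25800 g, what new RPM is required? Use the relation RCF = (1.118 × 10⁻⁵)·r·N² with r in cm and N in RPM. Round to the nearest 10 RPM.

12320 RPM

r = 121 mm = 12.1 cm
Current RCF = 1.118 × 10⁻⁵ × 12.1 × (18510)² = 1.118 × 10⁻⁵ × 12.1 × 342,620,100 ≈ 46,349 × g
Target RCF = 46,349 − 25,800 = 20,549 × g
N² = 20,549 / (13.5278 × 10⁻⁵) = 151,902,009
N ≈ √151,902,009 ≈ 12,324.9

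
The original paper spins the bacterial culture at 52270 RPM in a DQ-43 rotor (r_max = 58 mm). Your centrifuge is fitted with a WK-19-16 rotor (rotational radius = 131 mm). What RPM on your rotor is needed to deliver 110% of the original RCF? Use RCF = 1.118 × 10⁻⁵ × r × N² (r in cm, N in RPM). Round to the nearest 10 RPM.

Original rotor: r = 58 mm = 5.8 cm
RCF_original = 1.118 × 10⁻⁵ × 5.8 × (52270)² = 1.118 × 10⁻⁵ × 5.8 × 2,732,152,900 ≈ 177,163.7 × g
Target RCF = 1.1 × 177,163.7 ≈ 194,880.1 × g
Your rotor: r = 131 mm = 13.1 cm
194,880.1 = 1.118 × 10⁻⁵ × 13.1 × N²
N² = 194,880.1 / (14.6458 × 10⁻⁵) = 1,330,621,065
N ≈ √1,330,621,065 ≈ 36,477.7

≈ 36480 RPM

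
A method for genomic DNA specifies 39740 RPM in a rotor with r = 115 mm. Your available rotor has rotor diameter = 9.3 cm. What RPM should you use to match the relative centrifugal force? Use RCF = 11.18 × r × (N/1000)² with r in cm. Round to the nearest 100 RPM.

62500 RPM

Original rotor: r = 115 mm = 11.5 cm
RCF_original = 11.18 × 11.5 × (39.74)² = 11.18 × 11.5 × 1,579.2676 ≈ 203,046.4 × g
Your rotor: r = 9.3 / 2 = 4.65 cm
203,046.4 = 11.18 × 4.65 × (N/1000)²
(N/1000)² = 203,046.4 / 51.987 = 3905.715
N = 1000 × √3905.715 ≈ 62,495.7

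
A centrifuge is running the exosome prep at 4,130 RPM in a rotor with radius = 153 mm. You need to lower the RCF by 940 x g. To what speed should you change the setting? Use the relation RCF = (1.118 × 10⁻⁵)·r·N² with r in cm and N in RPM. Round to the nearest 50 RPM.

r = 153 mm = 15.3 cm
Current RCF = 1.118 × 10⁻⁵ × 15.3 × (4130)² = 1.118 × 10⁻⁵ × 15.3 × 17,056,900 ≈ 2,917.7 × g
Target RCF = 2,917.7 − 940 = 1,977.7 × g
N² = 1,977.7 / (17.1054 × 10⁻⁵) = 11,561,846
N ≈ √11,561,846 ≈ 3,400.3

≈ 3400 RPM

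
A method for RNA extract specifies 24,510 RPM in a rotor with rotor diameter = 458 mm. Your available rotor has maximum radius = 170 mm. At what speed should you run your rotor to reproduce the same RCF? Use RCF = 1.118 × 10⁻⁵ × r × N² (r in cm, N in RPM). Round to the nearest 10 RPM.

28450 RPM

Original rotor: r = 458 mm / 2 = 229 mm = 22.9 cm
RCF_original = 1.118 × 10⁻⁵ × 22.9 × (24510)² = 1.118 × 10⁻⁵ × 22.9 × 600,740,100 ≈ 153,802.7 × g
Your rotor: r = 170 mm = 17.0 cm
153,802.7 = 1.118 × 10⁻⁵ × 17 × N²
N² = 153,802.7 / (19.006 × 10⁻⁵) = 809,232,348
N ≈ √809,232,348 ≈ 28,447.0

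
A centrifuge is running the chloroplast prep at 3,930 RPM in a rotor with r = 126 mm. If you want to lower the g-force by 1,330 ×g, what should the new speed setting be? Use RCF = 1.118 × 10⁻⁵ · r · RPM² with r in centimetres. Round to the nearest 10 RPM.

r = 126 mm = 12.6 cm
Current RCF = 1.118 × 10⁻⁵ × 12.6 × (3930)² = 1.118 × 10⁻⁵ × 12.6 × 15,444,900 ≈ 2,175.7 × g
Target RCF = 2,175.7 − 1,330 = 845.7 × g
N² = 845.7 / (14.0868 × 10⁻⁵) = 6,003,493
N ≈ √6,003,493 ≈ 2,450.2

≈ 2450 RPM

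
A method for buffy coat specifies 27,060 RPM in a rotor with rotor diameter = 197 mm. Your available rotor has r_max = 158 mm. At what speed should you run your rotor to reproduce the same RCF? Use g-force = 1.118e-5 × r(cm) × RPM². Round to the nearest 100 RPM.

Original rotor: r = 197 mm / 2 = 98.5 mm = 9.85 cm
RCF_original = 1.118 × 10⁻⁵ × 9.85 × (27060)² = 1.118 × 10⁻⁵ × 9.85 × 732,243,600 ≈ 80,636.9 × g
Your rotor: r = 158 mm = 15.8 cm
80,636.9 = 1.118 × 10⁻⁵ × 15.8 × N²
N² = 80,636.9 / (17.6644 × 10⁻⁵) = 456,493,852
N ≈ √456,493,852 ≈ 21,365.7

≈ 21400 RPM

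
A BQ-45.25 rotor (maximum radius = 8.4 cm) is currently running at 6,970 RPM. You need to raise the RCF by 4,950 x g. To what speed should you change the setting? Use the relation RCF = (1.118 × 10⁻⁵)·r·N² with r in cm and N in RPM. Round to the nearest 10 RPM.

N₂ ≈ 10060 RPM

Current RCF = 1.118 × 10⁻⁵ × 8.4 × (6970)² = 1.118 × 10⁻⁵ × 8.4 × 48,580,900 ≈ 4,562.3 × g
Target RCF = 4,562.3 + 4,950 = 9,512.3 × g
N² = 9,512.3 / (9.3912 × 10⁻⁵) = 101,289,505
N ≈ √101,289,505 ≈ 10,064.3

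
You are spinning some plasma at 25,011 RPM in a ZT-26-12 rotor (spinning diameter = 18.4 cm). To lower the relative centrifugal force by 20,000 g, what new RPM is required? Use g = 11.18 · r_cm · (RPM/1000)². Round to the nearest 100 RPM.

r = 18.4 / 2 = 9.2 cm
Current RCF = 11.18 × 9.2 × (25.011)² = 11.18 × 9.2 × 625.550121 ≈ 64,341.6 × g
Target RCF = 64,341.6 − 20,000 = 44,341.6 × g
(N/1000)² = 44,341.6 / 102.856 = 431.1037
N = 1000 × √431.1037 ≈ 20,763.0

≈ 20800 RPM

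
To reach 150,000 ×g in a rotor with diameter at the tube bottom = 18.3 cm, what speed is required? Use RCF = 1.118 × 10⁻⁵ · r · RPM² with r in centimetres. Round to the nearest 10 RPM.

N ≈ 38290 RPM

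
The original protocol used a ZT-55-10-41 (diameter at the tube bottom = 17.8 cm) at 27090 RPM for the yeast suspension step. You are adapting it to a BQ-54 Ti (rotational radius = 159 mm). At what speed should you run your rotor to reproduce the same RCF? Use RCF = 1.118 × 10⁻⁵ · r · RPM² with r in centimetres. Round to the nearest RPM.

Original rotor: r = 17.8 / 2 = 8.9 cm
RCF_original = 1.118 × 10⁻⁵ × 8.9 × (27090)² = 1.118 × 10⁻⁵ × 8.9 × 733,868,100 ≈ 73,021.3 × g
Your rotor: r = 159 mm = 15.9 cm
73,021.3 = 1.118 × 10⁻⁵ × 15.9 × N²
N² = 73,021.3 / (17.7762 × 10⁻⁵) = 410,781,269
N ≈ √410,781,269 ≈ 20,267.7

≈ 20268 RPM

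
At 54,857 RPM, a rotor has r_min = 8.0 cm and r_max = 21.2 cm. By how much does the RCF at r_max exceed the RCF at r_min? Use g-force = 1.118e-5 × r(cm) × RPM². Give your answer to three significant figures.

ΔRCF = 1.118 × 10⁻⁵ × (r_max − r_min) × N² = 1.118 × 10⁻⁵ × 13.2 × 3,009,290,449 ≈ 444,099

444000 g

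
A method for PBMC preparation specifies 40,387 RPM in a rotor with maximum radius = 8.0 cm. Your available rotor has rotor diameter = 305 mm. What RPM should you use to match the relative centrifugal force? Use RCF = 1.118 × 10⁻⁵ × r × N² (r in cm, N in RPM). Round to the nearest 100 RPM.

RCF_original = 1.118 × 10⁻⁵ × 8 × (40387)² = 1.118 × 10⁻⁵ × 8 × 1,631,109,769 ≈ 145,886.5 × g
Your rotor: r = 305 mm / 2 = 152.5 mm = 15.25 cm
145,886.5 = 1.118 × 10⁻⁵ × 15.25 × N²
N² = 145,886.5 / (17.0495 × 10⁻⁵) = 855,664,389
N ≈ √855,664,389 ≈ 29,251.7

29300 RPM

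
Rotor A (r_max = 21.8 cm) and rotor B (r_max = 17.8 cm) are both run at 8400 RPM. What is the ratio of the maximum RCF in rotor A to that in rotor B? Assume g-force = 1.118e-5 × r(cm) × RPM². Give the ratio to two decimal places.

1.22

At fixed N, RCF ∝ r, so RCF_A/RCF_B = r_A/r_B = 21.8 / 17.8 = 1.2247.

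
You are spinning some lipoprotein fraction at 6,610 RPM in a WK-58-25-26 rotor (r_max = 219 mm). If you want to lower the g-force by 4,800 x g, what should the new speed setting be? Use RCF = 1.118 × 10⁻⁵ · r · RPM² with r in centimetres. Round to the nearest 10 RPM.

r = 219 mm = 21.9 cm
Current RCF = 1.118 × 10⁻⁵ × 21.9 × (6610)² = 1.118 × 10⁻⁵ × 21.9 × 43,692,100 ≈ 10,697.7 × g
Target RCF = 10,697.7 − 4,800 = 5,897.7 × g
N² = 5,897.7 / (24.4842 × 10⁻⁵) = 24,087,779
N ≈ √24,087,779 ≈ 4,907.9

N₂ ≈ 4910 RPM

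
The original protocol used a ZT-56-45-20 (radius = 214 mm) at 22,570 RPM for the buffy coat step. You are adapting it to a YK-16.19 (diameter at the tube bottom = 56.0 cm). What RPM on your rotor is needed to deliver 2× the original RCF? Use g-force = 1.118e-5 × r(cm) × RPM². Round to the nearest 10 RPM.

≈ 27900 RPM

Original rotor: r = 214 mm = 21.4 cm
RCF_original = 1.118 × 10⁻⁵ × 21.4 × (22570)² = 1.118 × 10⁻⁵ × 21.4 × 509,404,900 ≈ 121,876.1 × g
Target RCF = 2 × 121,876.1 ≈ 243,752.2 × g
Your rotor: r = 56.0 / 2 = 28 cm
243,752.2 = 1.118 × 10⁻⁵ × 28 × N²
N² = 243,752.2 / (31.304 × 10⁻⁵) = 778,661,513
N ≈ √778,661,513 ≈ 27,904.5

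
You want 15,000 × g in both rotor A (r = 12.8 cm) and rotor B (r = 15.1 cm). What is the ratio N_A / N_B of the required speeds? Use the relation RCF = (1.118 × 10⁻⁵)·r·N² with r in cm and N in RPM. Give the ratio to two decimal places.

At fixed RCF, N ∝ 1/√r, so N_A/N_B = √(r_B/r_A) = √(15.1/12.8) = √1.179688 = 1.0861.

1.09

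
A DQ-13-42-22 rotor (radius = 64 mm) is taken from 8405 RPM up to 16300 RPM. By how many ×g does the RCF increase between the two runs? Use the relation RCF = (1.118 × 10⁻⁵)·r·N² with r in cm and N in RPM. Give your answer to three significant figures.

r = 64 mm = 6.4 cm
RCF₁ = 1.118 × 10⁻⁵ × 6.4 × (8405)² = 1.118 × 10⁻⁵ × 6.4 × 70,644,025 ≈ 5,054.7 × g
RCF₂ = 1.118 × 10⁻⁵ × 6.4 × (16300)² = 1.118 × 10⁻⁵ × 6.4 × 265,690,000 ≈ 19,010.7 × g
Increase = 19,010.7 − 5,054.7 = 13,956

14000 ×g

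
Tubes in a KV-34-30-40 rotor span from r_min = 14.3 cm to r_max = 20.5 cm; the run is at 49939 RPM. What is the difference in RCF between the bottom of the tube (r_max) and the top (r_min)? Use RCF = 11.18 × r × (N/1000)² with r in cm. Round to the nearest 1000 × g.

RCF_max = 11.18 × 20.5 × (49.939)² = 11.18 × 20.5 × 2,493.903721 ≈ 571,577.8 × g
RCF_min = 11.18 × 14.3 × (49.939)² = 11.18 × 14.3 × 2,493.903721 ≈ 398,710.4 × g
ΔRCF = 571,577.8 − 398,710.4 = 172,867.4

≈ 173000 g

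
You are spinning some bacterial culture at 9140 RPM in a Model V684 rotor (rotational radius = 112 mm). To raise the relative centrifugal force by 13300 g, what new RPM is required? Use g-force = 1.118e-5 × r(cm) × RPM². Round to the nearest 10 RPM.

N₂ ≈ 13780 RPM

r = 112 mm = 11.2 cm
Current RCF = 1.118 × 10⁻⁵ × 11.2 × (9140)² = 1.118 × 10⁻⁵ × 11.2 × 83,539,600 ≈ 10,460.5 × g
Target RCF = 10,460.5 + 13,300 = 23,760.5 × g
N² = 23,760.5 / (12.5216 × 10⁻⁵) = 189,756,101
N ≈ √189,756,101 ≈ 13,775.2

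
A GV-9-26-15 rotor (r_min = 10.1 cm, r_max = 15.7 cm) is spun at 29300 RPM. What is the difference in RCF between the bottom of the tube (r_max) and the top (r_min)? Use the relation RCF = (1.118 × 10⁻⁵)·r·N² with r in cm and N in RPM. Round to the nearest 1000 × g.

≈ 54000 ×g

ΔRCF = 1.118 × 10⁻⁵ × (r_max − r_min) × N² = 1.118 × 10⁻⁵ × 5.6 × 858,490,000 ≈ 53,748.3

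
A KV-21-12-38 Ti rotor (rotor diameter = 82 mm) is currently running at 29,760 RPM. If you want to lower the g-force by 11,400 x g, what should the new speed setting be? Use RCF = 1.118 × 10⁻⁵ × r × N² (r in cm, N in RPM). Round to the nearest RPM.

N₂ ≈ 25238 RPM

r = 82 mm / 2 = 41 mm = 4.1 cm
Current RCF = 1.118 × 10⁻⁵ × 4.1 × (29760)² = 1.118 × 10⁻⁵ × 4.1 × 885,657,600 ≈ 40,596.8 × g
Target RCF = 40,596.8 − 11,400 = 29,196.8 × g
N² = 29,196.8 / (4.5838 × 10⁻⁵) = 636,956,237
N ≈ √636,956,237 ≈ 25,238.0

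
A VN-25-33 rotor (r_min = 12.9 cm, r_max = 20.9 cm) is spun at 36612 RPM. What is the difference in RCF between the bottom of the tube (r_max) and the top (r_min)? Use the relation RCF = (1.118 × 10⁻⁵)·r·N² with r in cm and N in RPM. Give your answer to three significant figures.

ΔRCF = 1.118 × 10⁻⁵ × (r_max − r_min) × N² = 1.118 × 10⁻⁵ × 8.0 × 1,340,438,544 ≈ 119,888.8

≈ 120000 g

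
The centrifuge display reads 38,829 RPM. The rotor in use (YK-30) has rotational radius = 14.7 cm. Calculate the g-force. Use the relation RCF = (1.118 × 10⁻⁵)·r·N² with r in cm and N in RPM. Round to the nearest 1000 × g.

RCF = 1.118 × 10⁻⁵ × 14.7 × (38829)² = 1.118 × 10⁻⁵ × 14.7 × 1,507,691,241 ≈ 247,783 × g

≈ 248000 g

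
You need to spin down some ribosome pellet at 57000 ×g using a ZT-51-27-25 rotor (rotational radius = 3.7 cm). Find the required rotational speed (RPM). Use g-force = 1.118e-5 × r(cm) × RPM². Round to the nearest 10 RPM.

57,000 = 1.118 × 10⁻⁵ × 3.7 × N²
N² = 57,000 / (4.1366 × 10⁻⁵) = 1,377,943,238
N ≈ √1,377,943,238 ≈ 37,120.7

≈ 37120 RPM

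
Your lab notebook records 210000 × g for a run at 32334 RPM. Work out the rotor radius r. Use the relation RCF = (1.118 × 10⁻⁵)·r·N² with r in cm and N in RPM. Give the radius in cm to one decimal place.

210000 = 1.118 × 10⁻⁵ × r × (32334)²
r = 210000 / (1.118 × 10⁻⁵ × 1,045,487,556) = 210000 / 11688.55 ≈ 17.966 cm

r ≈ 18.0 cm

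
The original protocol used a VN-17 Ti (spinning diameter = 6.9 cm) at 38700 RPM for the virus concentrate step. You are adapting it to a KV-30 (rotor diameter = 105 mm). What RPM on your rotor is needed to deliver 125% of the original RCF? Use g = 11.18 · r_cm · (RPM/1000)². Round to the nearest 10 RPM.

≈ 35070 RPM

Original rotor: r = 6.9 / 2 = 3.45 cm
RCF_original = 11.18 × 3.45 × (38.7)² = 11.18 × 3.45 × 1,497.69 ≈ 57,767.4 × g
Target RCF = 1.25 × 57,767.4 ≈ 72,209.2 × g
Your rotor: r = 105 mm / 2 = 52.5 mm = 5.25 cm
72,209.2 = 11.18 × 5.25 × (N/1000)²
(N/1000)² = 72,209.2 / 58.695 = 1230.244
N = 1000 × √1230.244 ≈ 35,074.8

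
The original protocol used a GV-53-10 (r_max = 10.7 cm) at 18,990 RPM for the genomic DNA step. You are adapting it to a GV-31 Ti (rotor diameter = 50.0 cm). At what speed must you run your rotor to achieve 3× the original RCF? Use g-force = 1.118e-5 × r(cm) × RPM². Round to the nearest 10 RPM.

RCF_original = 1.118 × 10⁻⁵ × 10.7 × (18990)² = 1.118 × 10⁻⁵ × 10.7 × 360,620,100 ≈ 43,139.5 × g
Target RCF = 3 × 43,139.5 ≈ 129,418.5 × g
Your rotor: r = 50.0 / 2 = 25 cm
129,418.5 = 1.118 × 10⁻⁵ × 25 × N²
N² = 129,418.5 / (27.95 × 10⁻⁵) = 463,035,778
N ≈ √463,035,778 ≈ 21,518.3

≈ 21520 RPM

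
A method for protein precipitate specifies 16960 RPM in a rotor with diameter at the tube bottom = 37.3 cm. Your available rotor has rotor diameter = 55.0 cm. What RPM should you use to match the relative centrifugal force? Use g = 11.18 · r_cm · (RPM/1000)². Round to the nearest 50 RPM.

13950 RPM

Original rotor: r = 37.3 / 2 = 18.65 cm
RCF = 11.18 × r × (N/1000)²
RCF_original = 11.18 × 18.65 × (16.96)² = 11.18 × 18.65 × 287.6416 ≈ 59,975.3 × g
Your rotor: r = 55.0 / 2 = 27.5 cm
59,975.3 = 11.18 × 27.5 × (N/1000)²
(N/1000)² = 59,975.3 / 307.45 = 195.0733
N = 1000 × √195.0733 ≈ 13,966.9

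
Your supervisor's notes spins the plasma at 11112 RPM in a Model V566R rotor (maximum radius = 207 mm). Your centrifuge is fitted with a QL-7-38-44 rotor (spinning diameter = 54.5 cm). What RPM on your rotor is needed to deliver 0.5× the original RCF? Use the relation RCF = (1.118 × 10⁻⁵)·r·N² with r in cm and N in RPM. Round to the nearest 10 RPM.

≈ 6850 RPM

Original rotor: r = 207 mm = 20.7 cm
RCF = 1.118 × 10⁻⁵ × r × N²
RCF_original = 1.118 × 10⁻⁵ × 20.7 × (11112)² = 1.118 × 10⁻⁵ × 20.7 × 123,476,544 ≈ 28,575.7 × g
Target RCF = 0.5 × 28,575.7 ≈ 14,287.9 × g
Your rotor: r = 54.5 / 2 = 27.25 cm
14,287.9 = 1.118 × 10⁻⁵ × 27.25 × N²
N² = 14,287.9 / (30.4655 × 10⁻⁵) = 46,898,623
N ≈ √46,898,623 ≈ 6,848.3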